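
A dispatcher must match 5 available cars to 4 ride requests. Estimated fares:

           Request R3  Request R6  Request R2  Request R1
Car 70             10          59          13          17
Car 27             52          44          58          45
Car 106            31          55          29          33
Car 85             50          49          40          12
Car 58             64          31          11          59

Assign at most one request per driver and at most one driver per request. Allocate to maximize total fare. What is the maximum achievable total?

Optimal: Car 85→Request R3 ($50), Car 70→Request R6 ($59), Car 27→Request R2 ($58), Car 58→Request R1 ($59) — total 50+59+58+59 = $226.
Max-entry greedy (repeatedly take the single best remaining cell) gives $214, worse by 12.
Checked against all permutations: $226 is optimal.

Maximum total: $226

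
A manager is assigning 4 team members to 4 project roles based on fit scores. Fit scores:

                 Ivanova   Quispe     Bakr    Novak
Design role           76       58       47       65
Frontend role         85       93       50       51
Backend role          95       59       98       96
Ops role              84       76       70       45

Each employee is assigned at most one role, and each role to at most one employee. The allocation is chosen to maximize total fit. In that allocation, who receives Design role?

Optimal: Ivanova→Ops role (84 pts), Quispe→Frontend role (93 pts), Bakr→Backend role (98 pts), Novak→Design role (65 pts) — total 84+93+98+65 = 340 pts.
Swapping Quispe↔Novak (Quispe→Design role 58 pts, Novak→Frontend role 51 pts) loses 49.
Novak's own top role is Backend role (96 pts), but forcing Novak→Backend role and reassigning the rest optimally gives only 335 pts — worse by 5.

Novak receives Design role.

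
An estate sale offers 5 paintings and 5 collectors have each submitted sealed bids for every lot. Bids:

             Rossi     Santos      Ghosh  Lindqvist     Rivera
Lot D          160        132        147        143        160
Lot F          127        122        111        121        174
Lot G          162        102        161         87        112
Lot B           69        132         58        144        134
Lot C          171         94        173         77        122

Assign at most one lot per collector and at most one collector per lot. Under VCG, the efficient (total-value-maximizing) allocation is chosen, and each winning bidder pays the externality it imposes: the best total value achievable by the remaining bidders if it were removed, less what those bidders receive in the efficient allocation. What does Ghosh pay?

Ghosh pays $9.

Efficient allocation: Rossi→Lot G ($162), Santos→Lot D ($132), Ghosh→Lot C ($173), Lindqvist→Lot B ($144), Rivera→Lot F ($174); total welfare W = $785.
Ghosh receives Lot C at value $173, so the others get W − 173 = $612.
Without Ghosh: best allocation of the remaining 4 bidders over all 5 lots is Rossi→Lot C ($171), Santos→Lot D ($132), Lindqvist→Lot B ($144), Rivera→Lot F ($174), total $621.
VCG payment = (others' best without Ghosh) − (others' welfare with Ghosh) = 621 − 612 = $9.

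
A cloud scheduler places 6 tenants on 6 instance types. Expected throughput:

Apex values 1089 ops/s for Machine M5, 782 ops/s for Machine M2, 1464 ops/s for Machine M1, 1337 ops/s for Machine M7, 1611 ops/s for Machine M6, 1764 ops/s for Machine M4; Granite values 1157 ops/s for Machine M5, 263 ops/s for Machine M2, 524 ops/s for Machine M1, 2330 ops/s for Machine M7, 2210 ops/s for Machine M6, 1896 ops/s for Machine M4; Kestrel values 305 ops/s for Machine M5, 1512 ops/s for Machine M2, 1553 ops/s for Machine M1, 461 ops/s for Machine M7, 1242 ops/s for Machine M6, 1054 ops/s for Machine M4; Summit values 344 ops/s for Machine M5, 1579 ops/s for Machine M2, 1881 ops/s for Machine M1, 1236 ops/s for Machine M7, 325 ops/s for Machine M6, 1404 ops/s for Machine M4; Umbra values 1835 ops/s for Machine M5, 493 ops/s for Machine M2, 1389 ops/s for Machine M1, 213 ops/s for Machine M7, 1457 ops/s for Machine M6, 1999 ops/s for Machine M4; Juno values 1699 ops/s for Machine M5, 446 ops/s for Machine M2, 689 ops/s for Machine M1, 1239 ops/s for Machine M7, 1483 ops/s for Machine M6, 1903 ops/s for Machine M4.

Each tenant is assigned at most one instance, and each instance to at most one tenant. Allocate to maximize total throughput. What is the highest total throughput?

Max total: 11072 ops/s

This is the linear assignment problem.
Optimal: Apex→Machine M6 (1611 ops/s), Granite→Machine M7 (2330 ops/s), Kestrel→Machine M2 (1512 ops/s), Summit→Machine M1 (1881 ops/s), Umbra→Machine M5 (1835 ops/s), Juno→Machine M4 (1903 ops/s) — total 1611+2330+1512+1881+1835+1903 = 11072 ops/s.
Column-greedy (each instance in turn goes to its best remaining tenant) gives 10811 ops/s, worse by 261.
Next-best assignment: Apex→Machine M6, Granite→Machine M7, Kestrel→Machine M2, Summit→Machine M1, Umbra→Machine M4, Juno→Machine M5 = 11032 ops/s.
Swapping Granite↔Juno (Granite→Machine M4 1896 ops/s, Juno→Machine M7 1239 ops/s) loses 1098.
Checked against all permutations: 11072 ops/s is optimal.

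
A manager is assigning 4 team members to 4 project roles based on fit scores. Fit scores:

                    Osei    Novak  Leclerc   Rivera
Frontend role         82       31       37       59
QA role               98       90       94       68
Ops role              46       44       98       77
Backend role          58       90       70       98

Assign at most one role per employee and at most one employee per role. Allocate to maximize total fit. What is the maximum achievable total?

Max total: 368 pts

Optimal: Osei→Frontend role (82 pts), Novak→QA role (90 pts), Leclerc→Ops role (98 pts), Rivera→Backend role (98 pts) — total 82+90+98+98 = 368 pts.
Max-entry greedy (repeatedly take the single best remaining cell) gives 325 pts, worse by 43.
Next-best assignment: Osei→QA role, Novak→Backend role, Leclerc→Ops role, Rivera→Frontend role = 345 pts.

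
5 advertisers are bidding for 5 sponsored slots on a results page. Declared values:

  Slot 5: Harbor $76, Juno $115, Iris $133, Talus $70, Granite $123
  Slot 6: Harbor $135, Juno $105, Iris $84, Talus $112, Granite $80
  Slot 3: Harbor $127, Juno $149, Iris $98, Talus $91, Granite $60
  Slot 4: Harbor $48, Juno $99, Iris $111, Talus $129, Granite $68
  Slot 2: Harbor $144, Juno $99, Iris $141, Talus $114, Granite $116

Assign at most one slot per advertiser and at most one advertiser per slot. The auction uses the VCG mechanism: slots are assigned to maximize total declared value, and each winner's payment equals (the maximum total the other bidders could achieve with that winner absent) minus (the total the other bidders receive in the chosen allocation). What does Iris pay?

Efficient allocation: Harbor→Slot 6 ($135), Juno→Slot 3 ($149), Iris→Slot 2 ($141), Talus→Slot 4 ($129), Granite→Slot 5 ($123); total welfare W = $677.
Iris receives Slot 2 at value $141, so the others get W − 141 = $536.
Without Iris: best allocation of the remaining 4 bidders over all 5 slots is Harbor→Slot 2 ($144), Juno→Slot 3 ($149), Talus→Slot 4 ($129), Granite→Slot 5 ($123), total $545.
VCG payment = (others' best without Iris) − (others' welfare with Iris) = 545 − 536 = $9.

Iris pays $9.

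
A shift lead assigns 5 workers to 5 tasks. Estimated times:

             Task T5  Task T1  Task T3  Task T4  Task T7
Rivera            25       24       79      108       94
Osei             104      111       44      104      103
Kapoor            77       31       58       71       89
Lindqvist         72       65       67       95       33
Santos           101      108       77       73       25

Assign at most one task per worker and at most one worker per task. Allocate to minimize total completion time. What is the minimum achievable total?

Minimum total: 206 min

Treat this as an assignment problem: match each worker to one task.
Optimal: Rivera→Task T5 (25 min), Osei→Task T3 (44 min), Kapoor→Task T1 (31 min), Lindqvist→Task T7 (33 min), Santos→Task T4 (73 min) — total 25+44+31+33+73 = 206 min.
Row-greedy (each worker in turn takes its cheapest remaining task) gives 273 min, worse by 67.
Next-best assignment: Rivera→Task T5, Osei→Task T3, Kapoor→Task T1, Lindqvist→Task T4, Santos→Task T7 = 220 min.
Every other assignment is strictly worse.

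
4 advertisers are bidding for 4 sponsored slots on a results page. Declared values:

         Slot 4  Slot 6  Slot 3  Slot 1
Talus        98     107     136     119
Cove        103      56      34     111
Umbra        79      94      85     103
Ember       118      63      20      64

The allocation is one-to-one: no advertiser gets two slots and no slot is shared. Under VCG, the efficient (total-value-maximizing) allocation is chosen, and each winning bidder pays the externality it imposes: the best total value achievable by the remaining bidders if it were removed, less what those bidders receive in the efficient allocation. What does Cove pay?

Efficient allocation: Talus→Slot 3 ($136), Cove→Slot 1 ($111), Umbra→Slot 6 ($94), Ember→Slot 4 ($118); total welfare W = $459.
Cove receives Slot 1 at value $111, so the others get W − 111 = $348.
Without Cove: best allocation of the remaining 3 bidders over all 4 slots is Talus→Slot 3 ($136), Umbra→Slot 1 ($103), Ember→Slot 4 ($118), total $357.
VCG payment = (others' best without Cove) − (others' welfare with Cove) = 357 − 348 = $9.

Cove pays $9.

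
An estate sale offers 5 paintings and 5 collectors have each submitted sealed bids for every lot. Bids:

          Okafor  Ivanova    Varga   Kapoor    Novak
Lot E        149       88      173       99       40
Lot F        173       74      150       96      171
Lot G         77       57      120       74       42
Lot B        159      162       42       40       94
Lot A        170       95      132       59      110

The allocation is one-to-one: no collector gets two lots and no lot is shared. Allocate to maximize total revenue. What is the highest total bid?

Max total: $750

Optimal: Okafor→Lot A ($170), Ivanova→Lot B ($162), Varga→Lot E ($173), Kapoor→Lot G ($74), Novak→Lot F ($171) — total 170+162+173+74+171 = $750.
Column-greedy (each lot in turn goes to its best remaining collector) gives $692, worse by 58.
Swapping Varga↔Ivanova (Varga→Lot B $42, Ivanova→Lot E $88) loses 205.
No other one-to-one assignment exceeds $750.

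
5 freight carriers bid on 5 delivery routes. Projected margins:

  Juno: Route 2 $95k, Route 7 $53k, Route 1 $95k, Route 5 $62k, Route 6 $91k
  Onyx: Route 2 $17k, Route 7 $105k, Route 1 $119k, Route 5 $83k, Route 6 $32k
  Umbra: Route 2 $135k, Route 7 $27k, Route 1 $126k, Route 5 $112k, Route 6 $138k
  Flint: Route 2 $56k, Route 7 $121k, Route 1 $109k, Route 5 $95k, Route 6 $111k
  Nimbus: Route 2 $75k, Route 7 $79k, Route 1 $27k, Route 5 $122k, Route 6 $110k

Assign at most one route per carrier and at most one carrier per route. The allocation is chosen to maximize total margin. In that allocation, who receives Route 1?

Onyx receives Route 1.

Optimal: Juno→Route 2 ($95k), Onyx→Route 1 ($119k), Umbra→Route 6 ($138k), Flint→Route 7 ($121k), Nimbus→Route 5 ($122k) — total 95+119+138+121+122 = $595k.
Next-best assignment: Juno→Route 6, Onyx→Route 1, Umbra→Route 2, Flint→Route 7, Nimbus→Route 5 = $588k.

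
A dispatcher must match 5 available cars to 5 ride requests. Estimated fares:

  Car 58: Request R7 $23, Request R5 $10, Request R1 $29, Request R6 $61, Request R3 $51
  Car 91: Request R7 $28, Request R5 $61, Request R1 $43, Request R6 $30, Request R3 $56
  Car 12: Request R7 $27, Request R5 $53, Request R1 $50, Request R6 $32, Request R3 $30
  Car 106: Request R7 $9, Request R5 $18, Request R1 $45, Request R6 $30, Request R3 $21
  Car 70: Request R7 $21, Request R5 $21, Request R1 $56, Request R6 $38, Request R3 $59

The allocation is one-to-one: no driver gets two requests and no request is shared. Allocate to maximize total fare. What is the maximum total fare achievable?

Optimal: Car 58→Request R6 ($61), Car 91→Request R5 ($61), Car 12→Request R7 ($27), Car 106→Request R1 ($45), Car 70→Request R3 ($59) — total 61+61+27+45+59 = $253.
Column-greedy (each request in turn goes to its best remaining driver) gives $219, worse by 34.
Next-best assignment: Car 58→Request R6, Car 91→Request R7, Car 12→Request R5, Car 106→Request R1, Car 70→Request R3 = $246.
No other one-to-one assignment exceeds $253.

Maximum total: $253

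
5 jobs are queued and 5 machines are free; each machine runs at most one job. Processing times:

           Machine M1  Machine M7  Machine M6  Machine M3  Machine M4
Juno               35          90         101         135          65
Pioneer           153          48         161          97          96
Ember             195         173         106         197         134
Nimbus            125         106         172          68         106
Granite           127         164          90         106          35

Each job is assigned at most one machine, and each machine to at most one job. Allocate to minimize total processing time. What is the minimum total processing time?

Min total: 292 min

Optimal: Juno→Machine M1 (35 min), Pioneer→Machine M7 (48 min), Ember→Machine M6 (106 min), Nimbus→Machine M3 (68 min), Granite→Machine M4 (35 min) — total 35+48+106+68+35 = 292 min.
Column-greedy (each machine in turn goes to its cheapest remaining job) gives 375 min, worse by 83.
Next-best assignment: Juno→Machine M1, Pioneer→Machine M7, Ember→Machine M4, Nimbus→Machine M3, Granite→Machine M6 = 375 min.
Checked against all permutations: 292 min is optimal.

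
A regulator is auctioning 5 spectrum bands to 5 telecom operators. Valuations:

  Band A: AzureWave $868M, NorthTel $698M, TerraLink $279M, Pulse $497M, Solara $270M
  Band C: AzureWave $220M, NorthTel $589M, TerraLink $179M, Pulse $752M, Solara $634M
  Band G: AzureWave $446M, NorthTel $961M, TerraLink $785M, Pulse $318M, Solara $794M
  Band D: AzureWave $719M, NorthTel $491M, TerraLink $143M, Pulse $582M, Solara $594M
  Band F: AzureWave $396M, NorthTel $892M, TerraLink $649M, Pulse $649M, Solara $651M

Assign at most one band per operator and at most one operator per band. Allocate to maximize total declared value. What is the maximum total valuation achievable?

This is the linear assignment problem.
Optimal: AzureWave→Band A ($868M), NorthTel→Band F ($892M), TerraLink→Band G ($785M), Pulse→Band C ($752M), Solara→Band D ($594M) — total 868+892+785+752+594 = $3891M.
Row-greedy (each operator in turn takes its best remaining band) gives $3824M, worse by 67.
Next-best assignment: AzureWave→Band A, NorthTel→Band G, TerraLink→Band F, Pulse→Band C, Solara→Band D = $3824M.
Swapping NorthTel↔AzureWave (NorthTel→Band A $698M, AzureWave→Band F $396M) loses 666.
Every other assignment is strictly worse.

Maximum total: $3891M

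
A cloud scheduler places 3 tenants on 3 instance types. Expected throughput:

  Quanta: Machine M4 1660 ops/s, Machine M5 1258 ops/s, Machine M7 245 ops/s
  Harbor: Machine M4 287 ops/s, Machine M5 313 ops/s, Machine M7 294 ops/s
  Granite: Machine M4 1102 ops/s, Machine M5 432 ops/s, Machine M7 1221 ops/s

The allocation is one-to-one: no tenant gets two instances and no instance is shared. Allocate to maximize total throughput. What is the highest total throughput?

Max total: 3194 ops/s

Treat this as an assignment problem: match each tenant to one instance.
Optimal: Quanta→Machine M4 (1660 ops/s), Harbor→Machine M5 (313 ops/s), Granite→Machine M7 (1221 ops/s) — total 1660+313+1221 = 3194 ops/s.
Column-greedy (each instance in turn goes to its best remaining tenant) gives 2386 ops/s, worse by 808.
Swapping Granite↔Quanta (Granite→Machine M4 1102 ops/s, Quanta→Machine M7 245 ops/s) loses 1534.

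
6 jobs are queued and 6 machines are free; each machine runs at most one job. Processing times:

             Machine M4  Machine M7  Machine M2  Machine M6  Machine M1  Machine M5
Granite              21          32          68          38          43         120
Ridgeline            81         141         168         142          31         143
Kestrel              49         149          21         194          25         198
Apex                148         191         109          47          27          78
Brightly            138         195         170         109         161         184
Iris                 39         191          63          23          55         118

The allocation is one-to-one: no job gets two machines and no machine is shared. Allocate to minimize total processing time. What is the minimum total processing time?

This is the linear assignment problem.
Optimal: Granite→Machine M7 (32 min), Ridgeline→Machine M1 (31 min), Kestrel→Machine M2 (21 min), Apex→Machine M5 (78 min), Brightly→Machine M6 (109 min), Iris→Machine M4 (39 min) — total 32+31+21+78+109+39 = 310 min.
Row-greedy (each job in turn takes its cheapest remaining machine) gives 495 min, worse by 185.
Checked against all permutations: 310 min is optimal.

Minimum total: 310 min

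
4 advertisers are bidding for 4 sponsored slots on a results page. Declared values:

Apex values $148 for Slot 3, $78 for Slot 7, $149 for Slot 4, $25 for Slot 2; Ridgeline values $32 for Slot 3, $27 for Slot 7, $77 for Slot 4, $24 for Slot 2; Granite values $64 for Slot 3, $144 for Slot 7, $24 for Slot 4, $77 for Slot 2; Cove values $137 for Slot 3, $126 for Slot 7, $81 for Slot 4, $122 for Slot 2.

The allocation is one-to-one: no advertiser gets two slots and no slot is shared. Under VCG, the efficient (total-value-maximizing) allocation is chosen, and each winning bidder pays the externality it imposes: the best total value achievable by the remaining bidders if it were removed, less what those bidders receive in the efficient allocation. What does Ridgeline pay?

Efficient allocation: Apex→Slot 3 ($148), Ridgeline→Slot 4 ($77), Granite→Slot 7 ($144), Cove→Slot 2 ($122); total welfare W = $491.
Ridgeline receives Slot 4 at value $77, so the others get W − 77 = $414.
Without Ridgeline: best allocation of the remaining 3 bidders over all 4 slots is Apex→Slot 4 ($149), Granite→Slot 7 ($144), Cove→Slot 3 ($137), total $430.
VCG payment = (others' best without Ridgeline) − (others' welfare with Ridgeline) = 430 − 414 = $16.

Ridgeline pays $16.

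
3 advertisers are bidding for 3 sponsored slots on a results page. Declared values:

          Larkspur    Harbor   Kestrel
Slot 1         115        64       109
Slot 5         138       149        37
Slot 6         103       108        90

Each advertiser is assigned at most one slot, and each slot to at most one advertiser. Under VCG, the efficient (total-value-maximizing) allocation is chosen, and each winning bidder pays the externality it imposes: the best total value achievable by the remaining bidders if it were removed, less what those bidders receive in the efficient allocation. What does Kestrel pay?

Kestrel pays $12.

Efficient allocation: Larkspur→Slot 6 ($103), Harbor→Slot 5 ($149), Kestrel→Slot 1 ($109); total welfare W = $361.
Kestrel receives Slot 1 at value $109, so the others get W − 109 = $252.
Without Kestrel: best allocation of the remaining 2 bidders over all 3 slots is Larkspur→Slot 1 ($115), Harbor→Slot 5 ($149), total $264.
VCG payment = (others' best without Kestrel) − (others' welfare with Kestrel) = 264 − 252 = $12.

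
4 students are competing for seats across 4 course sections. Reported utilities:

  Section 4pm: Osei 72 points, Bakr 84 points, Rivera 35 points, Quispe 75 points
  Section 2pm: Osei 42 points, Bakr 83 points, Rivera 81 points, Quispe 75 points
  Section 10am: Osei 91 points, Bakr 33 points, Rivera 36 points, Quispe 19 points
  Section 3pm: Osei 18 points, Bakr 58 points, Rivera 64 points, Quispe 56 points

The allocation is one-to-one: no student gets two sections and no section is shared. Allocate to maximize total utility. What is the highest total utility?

Maximum total: 314 points

This is a one-to-one assignment (maximum-weight bipartite matching).
Optimal: Osei→Section 10am (91 points), Bakr→Section 4pm (84 points), Rivera→Section 3pm (64 points), Quispe→Section 2pm (75 points) — total 91+84+64+75 = 314 points.
Max-entry greedy (repeatedly take the single best remaining cell) gives 312 points, worse by 2.
Every other assignment is strictly worse.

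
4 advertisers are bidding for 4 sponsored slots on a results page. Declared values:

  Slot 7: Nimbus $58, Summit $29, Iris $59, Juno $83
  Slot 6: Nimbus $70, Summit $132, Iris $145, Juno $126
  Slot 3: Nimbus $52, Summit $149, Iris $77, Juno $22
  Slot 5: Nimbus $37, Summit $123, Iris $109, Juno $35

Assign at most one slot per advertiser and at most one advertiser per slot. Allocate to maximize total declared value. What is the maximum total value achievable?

Optimal: Nimbus→Slot 7 ($58), Summit→Slot 3 ($149), Iris→Slot 5 ($109), Juno→Slot 6 ($126) — total 58+149+109+126 = $442.
Column-greedy (each slot in turn goes to its best remaining advertiser) gives $414, worse by 28.
Next-best assignment: Nimbus→Slot 5, Summit→Slot 3, Iris→Slot 6, Juno→Slot 7 = $414.

Max total: $442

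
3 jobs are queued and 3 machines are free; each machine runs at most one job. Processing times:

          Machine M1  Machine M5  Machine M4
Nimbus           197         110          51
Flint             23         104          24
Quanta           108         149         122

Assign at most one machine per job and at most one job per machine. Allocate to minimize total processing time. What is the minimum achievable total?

Min total: 223 min

Optimal: Nimbus→Machine M4 (51 min), Flint→Machine M1 (23 min), Quanta→Machine M5 (149 min) — total 51+23+149 = 223 min.
Column-greedy (each machine in turn goes to its cheapest remaining job) gives 255 min, worse by 32.
Next-best assignment: Nimbus→Machine M5, Flint→Machine M4, Quanta→Machine M1 = 242 min.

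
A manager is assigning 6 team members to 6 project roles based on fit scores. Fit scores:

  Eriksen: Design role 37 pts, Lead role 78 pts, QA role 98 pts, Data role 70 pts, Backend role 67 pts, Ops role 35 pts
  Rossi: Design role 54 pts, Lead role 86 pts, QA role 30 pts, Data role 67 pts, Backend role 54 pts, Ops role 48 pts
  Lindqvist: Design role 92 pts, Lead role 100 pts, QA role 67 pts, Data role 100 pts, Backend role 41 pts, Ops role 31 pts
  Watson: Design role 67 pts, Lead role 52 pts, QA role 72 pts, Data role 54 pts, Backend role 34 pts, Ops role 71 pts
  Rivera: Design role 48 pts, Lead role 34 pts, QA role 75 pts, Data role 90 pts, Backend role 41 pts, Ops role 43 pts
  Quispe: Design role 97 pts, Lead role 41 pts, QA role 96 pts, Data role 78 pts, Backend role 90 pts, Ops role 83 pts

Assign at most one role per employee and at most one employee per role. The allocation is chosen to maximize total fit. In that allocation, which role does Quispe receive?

Quispe receives Backend role.

This is a one-to-one assignment (maximum-weight bipartite matching).
Optimal: Eriksen→QA role (98 pts), Rossi→Lead role (86 pts), Lindqvist→Design role (92 pts), Watson→Ops role (71 pts), Rivera→Data role (90 pts), Quispe→Backend role (90 pts) — total 98+86+92+71+90+90 = 527 pts.
Max-entry greedy (repeatedly take the single best remaining cell) gives 510 pts, worse by 17.
No other one-to-one assignment exceeds 527 pts.
Quispe's own top role is Design role (97 pts), but forcing Quispe→Design role and reassigning the rest optimally gives only 510 pts — worse by 17.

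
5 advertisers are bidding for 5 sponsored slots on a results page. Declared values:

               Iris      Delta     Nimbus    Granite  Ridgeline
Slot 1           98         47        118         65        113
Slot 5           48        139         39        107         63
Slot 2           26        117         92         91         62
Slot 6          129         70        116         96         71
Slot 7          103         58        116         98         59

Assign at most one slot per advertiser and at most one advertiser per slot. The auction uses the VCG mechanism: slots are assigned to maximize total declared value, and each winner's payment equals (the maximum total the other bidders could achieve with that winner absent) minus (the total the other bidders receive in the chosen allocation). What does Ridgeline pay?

Ridgeline pays $9.

Efficient allocation: Iris→Slot 6 ($129), Delta→Slot 5 ($139), Nimbus→Slot 7 ($116), Granite→Slot 2 ($91), Ridgeline→Slot 1 ($113); total welfare W = $588.
Ridgeline receives Slot 1 at value $113, so the others get W − 113 = $475.
Without Ridgeline: best allocation of the remaining 4 bidders over all 5 slots is Iris→Slot 6 ($129), Delta→Slot 5 ($139), Nimbus→Slot 1 ($118), Granite→Slot 7 ($98), total $484.
VCG payment = (others' best without Ridgeline) − (others' welfare with Ridgeline) = 484 − 475 = $9.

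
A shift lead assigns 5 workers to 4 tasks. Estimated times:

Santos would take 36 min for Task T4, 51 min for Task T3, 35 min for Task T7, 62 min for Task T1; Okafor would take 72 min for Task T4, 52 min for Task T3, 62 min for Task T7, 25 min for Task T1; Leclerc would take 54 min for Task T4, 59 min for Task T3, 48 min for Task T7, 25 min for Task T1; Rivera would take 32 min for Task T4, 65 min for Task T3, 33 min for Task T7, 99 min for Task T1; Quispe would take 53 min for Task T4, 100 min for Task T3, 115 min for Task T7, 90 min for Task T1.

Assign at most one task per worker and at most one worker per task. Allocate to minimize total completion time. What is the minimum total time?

Optimal: Rivera→Task T4 (32 min), Okafor→Task T3 (52 min), Santos→Task T7 (35 min), Leclerc→Task T1 (25 min) — total 32+52+35+25 = 144 min.
Next-best assignment: Santos→Task T4, Okafor→Task T3, Rivera→Task T7, Leclerc→Task T1 = 146 min.
No other one-to-one assignment undercuts 144 min.

Min total: 144 min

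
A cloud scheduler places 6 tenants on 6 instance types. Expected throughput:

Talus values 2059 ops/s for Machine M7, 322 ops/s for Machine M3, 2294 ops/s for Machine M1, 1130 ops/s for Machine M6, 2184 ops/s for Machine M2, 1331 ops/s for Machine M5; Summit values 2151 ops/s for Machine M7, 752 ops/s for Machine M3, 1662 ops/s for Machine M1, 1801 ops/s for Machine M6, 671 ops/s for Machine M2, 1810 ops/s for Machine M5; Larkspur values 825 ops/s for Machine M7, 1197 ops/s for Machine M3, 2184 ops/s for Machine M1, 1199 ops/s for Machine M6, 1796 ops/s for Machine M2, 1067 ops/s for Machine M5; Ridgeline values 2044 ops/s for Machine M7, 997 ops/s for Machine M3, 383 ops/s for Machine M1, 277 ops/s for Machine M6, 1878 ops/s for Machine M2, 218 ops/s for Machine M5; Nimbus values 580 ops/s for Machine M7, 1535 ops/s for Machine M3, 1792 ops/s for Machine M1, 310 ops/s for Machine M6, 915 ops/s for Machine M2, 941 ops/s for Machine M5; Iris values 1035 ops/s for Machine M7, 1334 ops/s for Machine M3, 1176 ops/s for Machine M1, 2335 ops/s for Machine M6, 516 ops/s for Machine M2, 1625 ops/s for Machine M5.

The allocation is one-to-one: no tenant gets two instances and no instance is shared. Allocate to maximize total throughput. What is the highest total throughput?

Optimal: Talus→Machine M2 (2184 ops/s), Summit→Machine M5 (1810 ops/s), Larkspur→Machine M1 (2184 ops/s), Ridgeline→Machine M7 (2044 ops/s), Nimbus→Machine M3 (1535 ops/s), Iris→Machine M6 (2335 ops/s) — total 2184+1810+2184+2044+1535+2335 = 12092 ops/s.
Row-greedy (each tenant in turn takes its best remaining instance) gives 10514 ops/s, worse by 1578.
Every other assignment is strictly worse.

Max total: 12092 ops/s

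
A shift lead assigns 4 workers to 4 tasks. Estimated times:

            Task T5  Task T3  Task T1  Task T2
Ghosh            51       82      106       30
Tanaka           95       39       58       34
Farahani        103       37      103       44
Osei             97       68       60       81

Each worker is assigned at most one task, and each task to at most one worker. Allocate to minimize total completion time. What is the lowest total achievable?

Minimum total: 182 min

Treat this as an assignment problem: match each worker to one task.
Optimal: Ghosh→Task T5 (51 min), Tanaka→Task T2 (34 min), Farahani→Task T3 (37 min), Osei→Task T1 (60 min) — total 51+34+37+60 = 182 min.
Column-greedy (each task in turn goes to its cheapest remaining worker) gives 227 min, worse by 45.
Every other assignment is strictly worse.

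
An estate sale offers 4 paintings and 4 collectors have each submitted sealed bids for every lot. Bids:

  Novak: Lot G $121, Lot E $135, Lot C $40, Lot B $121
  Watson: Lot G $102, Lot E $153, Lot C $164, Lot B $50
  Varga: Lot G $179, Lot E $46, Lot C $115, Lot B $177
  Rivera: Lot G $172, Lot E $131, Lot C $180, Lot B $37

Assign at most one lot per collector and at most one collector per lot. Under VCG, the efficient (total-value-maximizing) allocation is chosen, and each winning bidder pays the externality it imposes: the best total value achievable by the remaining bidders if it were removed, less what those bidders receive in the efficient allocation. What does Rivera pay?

Efficient allocation: Novak→Lot E ($135), Watson→Lot C ($164), Varga→Lot B ($177), Rivera→Lot G ($172); total welfare W = $648.
Rivera receives Lot G at value $172, so the others get W − 172 = $476.
Without Rivera: best allocation of the remaining 3 bidders over all 4 lots is Novak→Lot E ($135), Watson→Lot C ($164), Varga→Lot G ($179), total $478.
VCG payment = (others' best without Rivera) − (others' welfare with Rivera) = 478 − 476 = $2.

Rivera pays $2.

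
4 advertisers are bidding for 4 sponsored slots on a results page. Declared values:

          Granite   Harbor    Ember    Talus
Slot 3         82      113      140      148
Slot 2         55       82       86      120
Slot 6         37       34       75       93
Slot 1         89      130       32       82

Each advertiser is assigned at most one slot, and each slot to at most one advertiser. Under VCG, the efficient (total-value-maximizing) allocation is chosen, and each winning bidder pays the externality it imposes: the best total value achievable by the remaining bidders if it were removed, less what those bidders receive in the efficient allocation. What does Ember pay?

Ember pays $46.

Efficient allocation: Granite→Slot 6 ($37), Harbor→Slot 1 ($130), Ember→Slot 3 ($140), Talus→Slot 2 ($120); total welfare W = $427.
Ember receives Slot 3 at value $140, so the others get W − 140 = $287.
Without Ember: best allocation of the remaining 3 bidders over all 4 slots is Granite→Slot 2 ($55), Harbor→Slot 1 ($130), Talus→Slot 3 ($148), total $333.
VCG payment = (others' best without Ember) − (others' welfare with Ember) = 333 − 287 = $46.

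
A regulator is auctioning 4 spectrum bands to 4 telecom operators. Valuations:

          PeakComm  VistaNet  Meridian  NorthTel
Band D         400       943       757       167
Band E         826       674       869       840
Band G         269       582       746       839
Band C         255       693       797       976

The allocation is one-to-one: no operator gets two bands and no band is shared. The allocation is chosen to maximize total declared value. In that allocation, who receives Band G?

Meridian receives Band G.

Optimal: PeakComm→Band E ($826M), VistaNet→Band D ($943M), Meridian→Band G ($746M), NorthTel→Band C ($976M) — total 826+943+746+976 = $3491M.
Row-greedy (each operator in turn takes its best remaining band) gives $3405M, worse by 86.
Next-best assignment: PeakComm→Band E, VistaNet→Band D, Meridian→Band C, NorthTel→Band G = $3405M.
Meridian's own top band is Band E ($869M), but forcing Meridian→Band E and reassigning the rest optimally gives only $3057M — worse by 434.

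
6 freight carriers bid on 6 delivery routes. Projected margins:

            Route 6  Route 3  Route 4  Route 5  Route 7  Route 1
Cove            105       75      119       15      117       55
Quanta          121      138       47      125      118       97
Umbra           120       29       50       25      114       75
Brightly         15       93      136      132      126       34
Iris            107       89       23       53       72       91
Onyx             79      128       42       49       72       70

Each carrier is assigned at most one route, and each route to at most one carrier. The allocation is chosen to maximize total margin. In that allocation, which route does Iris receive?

Iris receives Route 1.

Optimal: Cove→Route 7 ($117k), Quanta→Route 5 ($125k), Umbra→Route 6 ($120k), Brightly→Route 4 ($136k), Iris→Route 1 ($91k), Onyx→Route 3 ($128k) — total 117+125+120+136+91+128 = $717k.
Column-greedy (each route in turn goes to its best remaining carrier) gives $630k, worse by 87.
Every other assignment is strictly worse.
Iris's own top route is Route 6 ($107k), but forcing Iris→Route 6 and reassigning the rest optimally gives only $697k — worse by 20.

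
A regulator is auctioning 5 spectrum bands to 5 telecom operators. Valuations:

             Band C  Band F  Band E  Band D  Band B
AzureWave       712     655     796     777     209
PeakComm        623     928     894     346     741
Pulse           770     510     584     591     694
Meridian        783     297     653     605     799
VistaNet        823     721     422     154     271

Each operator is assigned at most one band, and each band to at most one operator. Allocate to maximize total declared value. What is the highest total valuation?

Maximum total: $3961M

This is the linear assignment problem.
Optimal: AzureWave→Band D ($777M), PeakComm→Band E ($894M), Pulse→Band C ($770M), Meridian→Band B ($799M), VistaNet→Band F ($721M) — total 777+894+770+799+721 = $3961M.
Max-entry greedy (repeatedly take the single best remaining cell) gives $3937M, worse by 24.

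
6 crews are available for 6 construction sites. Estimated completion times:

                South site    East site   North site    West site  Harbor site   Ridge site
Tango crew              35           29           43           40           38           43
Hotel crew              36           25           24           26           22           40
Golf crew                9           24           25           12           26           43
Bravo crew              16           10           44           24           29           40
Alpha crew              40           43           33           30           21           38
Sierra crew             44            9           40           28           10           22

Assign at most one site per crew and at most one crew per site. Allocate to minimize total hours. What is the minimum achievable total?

Optimal: Tango crew→South site (35 hours), Hotel crew→North site (24 hours), Golf crew→West site (12 hours), Bravo crew→East site (10 hours), Alpha crew→Harbor site (21 hours), Sierra crew→Ridge site (22 hours) — total 35+24+12+10+21+22 = 124 hours.
Column-greedy (each site in turn goes to its cheapest remaining crew) gives 130 hours, worse by 6.
Checked against all permutations: 124 hours is optimal.

Minimum total: 124 hours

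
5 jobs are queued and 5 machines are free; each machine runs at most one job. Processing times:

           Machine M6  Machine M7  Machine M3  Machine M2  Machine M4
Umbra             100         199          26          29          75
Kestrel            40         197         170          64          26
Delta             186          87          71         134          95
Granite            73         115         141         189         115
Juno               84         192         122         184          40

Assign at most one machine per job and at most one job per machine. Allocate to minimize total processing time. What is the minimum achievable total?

Treat this as an assignment problem: match each job to one machine.
Optimal: Umbra→Machine M3 (26 min), Kestrel→Machine M2 (64 min), Delta→Machine M7 (87 min), Granite→Machine M6 (73 min), Juno→Machine M4 (40 min) — total 26+64+87+73+40 = 290 min.
Row-greedy (each job in turn takes its cheapest remaining machine) gives 396 min, worse by 106.
Next-best assignment: Umbra→Machine M2, Kestrel→Machine M6, Delta→Machine M3, Granite→Machine M7, Juno→Machine M4 = 295 min.
Every other assignment is strictly worse.

Minimum total: 290 min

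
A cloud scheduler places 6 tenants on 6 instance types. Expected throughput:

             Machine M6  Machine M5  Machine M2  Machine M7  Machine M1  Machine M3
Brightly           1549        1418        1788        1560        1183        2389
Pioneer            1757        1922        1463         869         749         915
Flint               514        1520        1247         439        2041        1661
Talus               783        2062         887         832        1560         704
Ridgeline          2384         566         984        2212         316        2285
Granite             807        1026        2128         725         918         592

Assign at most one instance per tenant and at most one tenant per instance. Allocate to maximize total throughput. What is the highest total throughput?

Maximum total: 12589 ops/s

Optimal: Brightly→Machine M3 (2389 ops/s), Pioneer→Machine M6 (1757 ops/s), Flint→Machine M1 (2041 ops/s), Talus→Machine M5 (2062 ops/s), Ridgeline→Machine M7 (2212 ops/s), Granite→Machine M2 (2128 ops/s) — total 2389+1757+2041+2062+2212+2128 = 12589 ops/s.
Column-greedy (each instance in turn goes to its best remaining tenant) gives 11090 ops/s, worse by 1499.
Next-best assignment: Brightly→Machine M3, Pioneer→Machine M7, Flint→Machine M1, Talus→Machine M5, Ridgeline→Machine M6, Granite→Machine M2 = 11873 ops/s.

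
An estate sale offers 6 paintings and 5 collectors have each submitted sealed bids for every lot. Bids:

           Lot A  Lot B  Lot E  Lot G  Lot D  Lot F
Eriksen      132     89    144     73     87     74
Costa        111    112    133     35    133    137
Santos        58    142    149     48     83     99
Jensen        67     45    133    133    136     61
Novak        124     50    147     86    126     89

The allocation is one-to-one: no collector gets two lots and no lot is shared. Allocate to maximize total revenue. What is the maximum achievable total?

This is the linear assignment problem.
Optimal: Eriksen→Lot A ($132), Costa→Lot F ($137), Santos→Lot B ($142), Jensen→Lot D ($136), Novak→Lot E ($147) — total 132+137+142+136+147 = $694.
Max-entry greedy (repeatedly take the single best remaining cell) gives $640, worse by 54.
Swapping Eriksen↔Jensen (Eriksen→Lot D $87, Jensen→Lot A $67) loses 114.

Max total: $694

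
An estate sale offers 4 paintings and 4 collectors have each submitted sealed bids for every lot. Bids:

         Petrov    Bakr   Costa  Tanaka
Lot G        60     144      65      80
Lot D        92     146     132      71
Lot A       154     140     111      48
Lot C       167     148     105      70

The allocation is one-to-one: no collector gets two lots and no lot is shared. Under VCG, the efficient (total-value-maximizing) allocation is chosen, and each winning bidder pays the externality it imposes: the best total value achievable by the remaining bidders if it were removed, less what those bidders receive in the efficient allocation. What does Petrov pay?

Efficient allocation: Petrov→Lot C ($167), Bakr→Lot A ($140), Costa→Lot D ($132), Tanaka→Lot G ($80); total welfare W = $519.
Petrov receives Lot C at value $167, so the others get W − 167 = $352.
Without Petrov: best allocation of the remaining 3 bidders over all 4 lots is Bakr→Lot C ($148), Costa→Lot D ($132), Tanaka→Lot G ($80), total $360.
VCG payment = (others' best without Petrov) − (others' welfare with Petrov) = 360 − 352 = $8.

Petrov pays $8.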